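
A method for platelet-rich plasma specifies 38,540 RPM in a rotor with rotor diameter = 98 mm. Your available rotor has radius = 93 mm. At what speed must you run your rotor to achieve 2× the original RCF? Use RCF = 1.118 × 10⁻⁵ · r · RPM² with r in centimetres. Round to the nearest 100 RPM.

Original rotor: r = 98 mm / 2 = 49 mm = 4.9 cm
RCF_original = 1.118 × 10⁻⁵ × 4.9 × (38540)² = 1.118 × 10⁻⁵ × 4.9 × 1,485,331,600 ≈ 81,369.4 × g
Target RCF = 2 × 81,369.4 ≈ 162,738.8 × g
Your rotor: r = 93 mm = 9.3 cm
162,738.8 = 1.118 × 10⁻⁵ × 9.3 × N²
N² = 162,738.8 / (10.3974 × 10⁻⁵) = 1,565,187,451
N ≈ √1,565,187,451 ≈ 39,562.5

≈ 39600 RPM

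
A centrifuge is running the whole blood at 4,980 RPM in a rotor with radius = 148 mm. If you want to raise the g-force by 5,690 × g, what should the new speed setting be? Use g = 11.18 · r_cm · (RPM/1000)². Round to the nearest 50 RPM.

r = 148 mm = 14.8 cm
Current RCF = 11.18 × 14.8 × (4.98)² = 11.18 × 14.8 × 24.8004 ≈ 4,103.6 × g
Target RCF = 4,103.6 + 5,690 = 9,793.6 × g
(N/1000)² = 9,793.6 / 165.464 = 59.18871
N = 1000 × √59.18871 ≈ 7,693.4

7700 RPM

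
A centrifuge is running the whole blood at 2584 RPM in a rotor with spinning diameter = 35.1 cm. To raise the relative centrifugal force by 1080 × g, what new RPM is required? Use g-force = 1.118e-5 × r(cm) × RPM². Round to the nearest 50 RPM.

r = 35.1 / 2 = 17.55 cm
Current RCF = 1.118 × 10⁻⁵ × 17.55 × (2584)² = 1.118 × 10⁻⁵ × 17.55 × 6,677,056 ≈ 1,310.1 × g
Target RCF = 1,310.1 + 1,080 = 2,390.1 × g
N² = 2,390.1 / (19.6209 × 10⁻⁵) = 12,181,398
N ≈ √12,181,398 ≈ 3,490.2

N₂ ≈ 3500 RPM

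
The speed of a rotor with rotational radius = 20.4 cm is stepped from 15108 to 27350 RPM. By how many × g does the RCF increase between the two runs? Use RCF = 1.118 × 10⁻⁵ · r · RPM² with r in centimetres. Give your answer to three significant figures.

≈ 119000 × g

RCF₁ = 1.118 × 10⁻⁵ × 20.4 × (15108)² = 1.118 × 10⁻⁵ × 20.4 × 228,251,664 ≈ 52,057.8 × g
RCF₂ = 1.118 × 10⁻⁵ × 20.4 × (27350)² = 1.118 × 10⁻⁵ × 20.4 × 748,022,500 ≈ 170,603 × g
Increase = 170,603 − 52,057.8 = 118,545.2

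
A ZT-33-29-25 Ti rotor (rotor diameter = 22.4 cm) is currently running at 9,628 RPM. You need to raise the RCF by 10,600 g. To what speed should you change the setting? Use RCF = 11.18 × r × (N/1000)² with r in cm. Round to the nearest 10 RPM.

13320 RPM

r = 22.4 / 2 = 11.2 cm
Current RCF = 11.18 × 11.2 × (9.628)² = 11.18 × 11.2 × 92.698384 ≈ 11,607.3 × g
Target RCF = 11,607.3 + 10,600 = 22,207.3 × g
(N/1000)² = 22,207.3 / 125.216 = 177.3519
N = 1000 × √177.3519 ≈ 13,317.4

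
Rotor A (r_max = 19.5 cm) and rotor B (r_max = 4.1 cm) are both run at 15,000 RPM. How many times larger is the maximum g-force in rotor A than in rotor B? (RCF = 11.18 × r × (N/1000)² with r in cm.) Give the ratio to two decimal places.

At fixed N, RCF ∝ r, so RCF_A/RCF_B = r_A/r_B = 19.5 / 4.1 = 4.7561.

4.76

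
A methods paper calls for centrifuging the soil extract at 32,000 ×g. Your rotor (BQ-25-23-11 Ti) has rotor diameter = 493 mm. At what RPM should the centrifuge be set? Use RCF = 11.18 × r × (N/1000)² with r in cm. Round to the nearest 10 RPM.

r = 493 mm / 2 = 246.5 mm = 24.65 cm
RCF = 11.18 × r × (N/1000)²
32,000 = 11.18 × 24.65 × (N/1000)²
(N/1000)² = 32,000 / 275.587 = 116.1158
N = 1000 × √116.1158 ≈ 10,775.7

≈ 10780 RPM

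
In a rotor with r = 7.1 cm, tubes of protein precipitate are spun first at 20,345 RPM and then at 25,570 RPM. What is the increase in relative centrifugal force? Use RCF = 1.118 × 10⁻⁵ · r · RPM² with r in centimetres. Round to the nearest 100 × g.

19000 x g

RCF₁ = 1.118 × 10⁻⁵ × 7.1 × (20345)² = 1.118 × 10⁻⁵ × 7.1 × 413,919,025 ≈ 32,856.1 × g
RCF₂ = 1.118 × 10⁻⁵ × 7.1 × (25570)² = 1.118 × 10⁻⁵ × 7.1 × 653,824,900 ≈ 51,899.3 × g
Increase = 51,899.3 − 32,856.1 = 19,043.2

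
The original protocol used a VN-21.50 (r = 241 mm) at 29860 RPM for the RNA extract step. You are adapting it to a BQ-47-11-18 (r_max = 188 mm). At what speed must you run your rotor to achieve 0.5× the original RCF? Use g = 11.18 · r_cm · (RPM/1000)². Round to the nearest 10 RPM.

Original rotor: r = 241 mm = 24.1 cm
RCF_original = 11.18 × 24.1 × (29.86)² = 11.18 × 24.1 × 891.6196 ≈ 240,236.2 × g
Target RCF = 0.5 × 240,236.2 ≈ 120,118.1 × g
Your rotor: r = 188 mm = 18.8 cm
120,118.1 = 11.18 × 18.8 × (N/1000)²
(N/1000)² = 120,118.1 / 210.184 = 571.4902
N = 1000 × √571.4902 ≈ 23,905.9

23910 RPM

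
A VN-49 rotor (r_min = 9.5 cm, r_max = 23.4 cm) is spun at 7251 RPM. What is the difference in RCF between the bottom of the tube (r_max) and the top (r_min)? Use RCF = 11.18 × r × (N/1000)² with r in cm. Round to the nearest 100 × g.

ΔRCF ≈ 8200 × g

ΔRCF = 11.18 × (r_max − r_min) × (N/1000)² = 11.18 × 13.9 × 52.577001 ≈ 8,170.6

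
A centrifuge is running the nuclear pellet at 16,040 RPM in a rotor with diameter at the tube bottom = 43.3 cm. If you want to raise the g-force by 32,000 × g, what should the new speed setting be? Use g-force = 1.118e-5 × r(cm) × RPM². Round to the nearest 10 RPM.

r = 43.3 / 2 = 21.65 cm
Current RCF = 1.118 × 10⁻⁵ × 21.65 × (16040)² = 1.118 × 10⁻⁵ × 21.65 × 257,281,600 ≈ 62,274.2 × g
Target RCF = 62,274.2 + 32,000 = 94,274.2 × g
N² = 94,274.2 / (24.2047 × 10⁻⁵) = 389,487,166
N ≈ √389,487,166 ≈ 19,735.4

N₂ ≈ 19740 RPM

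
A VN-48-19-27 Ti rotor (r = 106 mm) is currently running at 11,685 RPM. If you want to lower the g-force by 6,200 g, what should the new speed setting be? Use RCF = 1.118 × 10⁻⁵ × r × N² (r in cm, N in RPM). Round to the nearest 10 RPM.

r = 106 mm = 10.6 cm
Current RCF = 1.118 × 10⁻⁵ × 10.6 × (11685)² = 1.118 × 10⁻⁵ × 10.6 × 136,539,225 ≈ 16,181 × g
Target RCF = 16,181 − 6,200 = 9,981 × g
N² = 9,981 / (11.8508 × 10⁻⁵) = 84,222,162
N ≈ √84,222,162 ≈ 9,177.3

9180 RPM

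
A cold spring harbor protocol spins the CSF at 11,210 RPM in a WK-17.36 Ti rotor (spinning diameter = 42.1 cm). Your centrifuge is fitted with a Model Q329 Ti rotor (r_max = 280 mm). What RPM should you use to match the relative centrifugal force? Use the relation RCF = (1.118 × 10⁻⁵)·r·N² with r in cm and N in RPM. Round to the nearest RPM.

9720 RPM

Original rotor: r = 42.1 / 2 = 21.05 cm
RCF_original = 1.118 × 10⁻⁵ × 21.05 × (11210)² = 1.118 × 10⁻⁵ × 21.05 × 125,664,100 ≈ 29,573.7 × g
Your rotor: r = 280 mm = 28.0 cm
29,573.7 = 1.118 × 10⁻⁵ × 28 × N²
N² = 29,573.7 / (31.304 × 10⁻⁵) = 94,472,591
N ≈ √94,472,591 ≈ 9,719.7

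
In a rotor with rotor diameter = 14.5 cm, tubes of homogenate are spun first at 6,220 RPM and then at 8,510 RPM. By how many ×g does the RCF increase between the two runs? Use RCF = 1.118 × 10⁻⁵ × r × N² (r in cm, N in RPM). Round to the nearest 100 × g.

r = 14.5 / 2 = 7.25 cm
RCF₁ = 1.118 × 10⁻⁵ × 7.25 × (6220)² = 1.118 × 10⁻⁵ × 7.25 × 38,688,400 ≈ 3,135.9 × g
RCF₂ = 1.118 × 10⁻⁵ × 7.25 × (8510)² = 1.118 × 10⁻⁵ × 7.25 × 72,420,100 ≈ 5,870 × g
Increase = 5,870 − 3,135.9 = 2,734.1

2700 ×g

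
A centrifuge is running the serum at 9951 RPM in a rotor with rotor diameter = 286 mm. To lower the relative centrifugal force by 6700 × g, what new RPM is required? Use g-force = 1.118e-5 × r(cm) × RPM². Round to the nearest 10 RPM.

≈ 7560 RPM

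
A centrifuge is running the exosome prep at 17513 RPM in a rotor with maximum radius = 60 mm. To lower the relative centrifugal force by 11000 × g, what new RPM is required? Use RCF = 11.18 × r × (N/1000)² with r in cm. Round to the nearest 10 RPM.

N₂ ≈ 11950 RPM

r = 60 mm = 6.0 cm
Current RCF = 11.18 × 6 × (17.513)² = 11.18 × 6 × 306.705169 ≈ 20,573.8 × g
Target RCF = 20,573.8 − 11,000 = 9,573.8 × g
(N/1000)² = 9,573.8 / 67.08 = 142.7221
N = 1000 × √142.7221 ≈ 11,946.6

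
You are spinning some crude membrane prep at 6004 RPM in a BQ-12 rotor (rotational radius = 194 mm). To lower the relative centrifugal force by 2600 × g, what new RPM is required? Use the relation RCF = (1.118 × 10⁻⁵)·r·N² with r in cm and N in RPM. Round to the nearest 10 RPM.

r = 194 mm = 19.4 cm
Current RCF = 1.118 × 10⁻⁵ × 19.4 × (6004)² = 1.118 × 10⁻⁵ × 19.4 × 36,048,016 ≈ 7,818.5 × g
Target RCF = 7,818.5 − 2,600 = 5,218.5 × g
N² = 5,218.5 / (21.6892 × 10⁻⁵) = 24,060,362
N ≈ √24,060,362 ≈ 4,905.1

4910 RPM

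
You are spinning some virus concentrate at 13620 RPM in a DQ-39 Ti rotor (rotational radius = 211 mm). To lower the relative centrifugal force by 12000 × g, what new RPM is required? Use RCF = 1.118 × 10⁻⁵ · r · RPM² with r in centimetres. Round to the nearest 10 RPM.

r = 211 mm = 21.1 cm
Current RCF = 1.118 × 10⁻⁵ × 21.1 × (13620)² = 1.118 × 10⁻⁵ × 21.1 × 185,504,400 ≈ 43,760.1 × g
Target RCF = 43,760.1 − 12,000 = 31,760.1 × g
N² = 31,760.1 / (23.5898 × 10⁻⁵) = 134,634,885
N ≈ √134,634,885 ≈ 11,603.2

≈ 11600 RPM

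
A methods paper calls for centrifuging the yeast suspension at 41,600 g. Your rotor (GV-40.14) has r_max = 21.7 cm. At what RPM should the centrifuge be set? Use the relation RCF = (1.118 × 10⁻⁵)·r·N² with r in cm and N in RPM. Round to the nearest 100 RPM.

41,600 = 1.118 × 10⁻⁵ × 21.7 × N²
N² = 41,600 / (24.2606 × 10⁻⁵) = 171,471,439
N ≈ √171,471,439 ≈ 13,094.7

N ≈ 13100 RPM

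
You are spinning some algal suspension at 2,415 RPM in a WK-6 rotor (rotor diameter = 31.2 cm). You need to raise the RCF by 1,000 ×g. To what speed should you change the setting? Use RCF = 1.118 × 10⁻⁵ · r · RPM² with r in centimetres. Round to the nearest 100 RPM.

3400 RPM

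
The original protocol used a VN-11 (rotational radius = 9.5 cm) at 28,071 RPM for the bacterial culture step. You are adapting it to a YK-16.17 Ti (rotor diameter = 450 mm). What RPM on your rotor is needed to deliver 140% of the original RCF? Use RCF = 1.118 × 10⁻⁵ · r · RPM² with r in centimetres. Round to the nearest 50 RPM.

RCF = 1.118 × 10⁻⁵ × r × N²
RCF_original = 1.118 × 10⁻⁵ × 9.5 × (28071)² = 1.118 × 10⁻⁵ × 9.5 × 787,981,041 ≈ 83,691.5 × g
Target RCF = 1.4 × 83,691.5 ≈ 117,168.1 × g
Your rotor: r = 450 mm / 2 = 225 mm = 22.5 cm
117,168.1 = 1.118 × 10⁻⁵ × 22.5 × N²
N² = 117,168.1 / (25.155 × 10⁻⁵) = 465,784,536
N ≈ √465,784,536 ≈ 21,582.0

≈ 21600 RPM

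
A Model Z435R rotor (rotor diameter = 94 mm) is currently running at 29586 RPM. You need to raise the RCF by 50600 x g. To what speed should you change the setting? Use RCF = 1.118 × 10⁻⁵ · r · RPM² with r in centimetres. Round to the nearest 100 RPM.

r = 94 mm / 2 = 47 mm = 4.7 cm
Current RCF = 1.118 × 10⁻⁵ × 4.7 × (29586)² = 1.118 × 10⁻⁵ × 4.7 × 875,331,396 ≈ 45,995.2 × g
Target RCF = 45,995.2 + 50,600 = 96,595.2 × g
N² = 96,595.2 / (5.2546 × 10⁻⁵) = 1,838,297,872
N ≈ √1,838,297,872 ≈ 42,875.4

≈ 42900 RPM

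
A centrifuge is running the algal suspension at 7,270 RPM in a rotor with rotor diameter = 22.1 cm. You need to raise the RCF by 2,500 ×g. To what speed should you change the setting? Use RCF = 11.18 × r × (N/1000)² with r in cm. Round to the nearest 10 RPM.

N₂ ≈ 8550 RPM

r = 22.1 / 2 = 11.05 cm
Current RCF = 11.18 × 11.05 × (7.27)² = 11.18 × 11.05 × 52.8529 ≈ 6,529.4 × g
Target RCF = 6,529.4 + 2,500 = 9,029.4 × g
(N/1000)² = 9,029.4 / 123.539 = 73.08947
N = 1000 × √73.08947 ≈ 8,549.2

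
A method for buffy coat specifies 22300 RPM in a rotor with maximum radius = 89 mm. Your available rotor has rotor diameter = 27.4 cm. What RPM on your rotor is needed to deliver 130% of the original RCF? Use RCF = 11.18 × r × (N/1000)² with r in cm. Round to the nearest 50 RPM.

Original rotor: r = 89 mm = 8.9 cm
RCF = 11.18 × r × (N/1000)²
RCF_original = 11.18 × 8.9 × (22.3)² = 11.18 × 8.9 × 497.29 ≈ 49,481.3 × g
Target RCF = 1.3 × 49,481.3 ≈ 64,325.7 × g
Your rotor: r = 27.4 / 2 = 13.7 cm
64,325.7 = 11.18 × 13.7 × (N/1000)²
(N/1000)² = 64,325.7 / 153.166 = 419.9738
N = 1000 × √419.9738 ≈ 20,493.3

20500 RPM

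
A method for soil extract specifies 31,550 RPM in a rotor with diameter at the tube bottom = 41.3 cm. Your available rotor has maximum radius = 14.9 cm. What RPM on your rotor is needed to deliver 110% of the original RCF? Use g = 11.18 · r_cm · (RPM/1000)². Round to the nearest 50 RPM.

Original rotor: r = 41.3 / 2 = 20.65 cm
RCF = 11.18 × r × (N/1000)²
RCF_original = 11.18 × 20.65 × (31.55)² = 11.18 × 20.65 × 995.4025 ≈ 229,805.6 × g
Target RCF = 1.1 × 229,805.6 ≈ 252,786.2 × g
252,786.2 = 11.18 × 14.9 × (N/1000)²
(N/1000)² = 252,786.2 / 166.582 = 1517.488
N = 1000 × √1517.488 ≈ 38,954.9

38950 RPM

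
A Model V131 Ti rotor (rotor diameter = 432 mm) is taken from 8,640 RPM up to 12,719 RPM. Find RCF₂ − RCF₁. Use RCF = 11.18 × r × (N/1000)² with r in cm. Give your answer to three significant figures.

r = 432 mm / 2 = 216 mm = 21.6 cm
RCF₁ = 11.18 × 21.6 × (8.64)² = 11.18 × 21.6 × 74.6496 ≈ 18,027 × g
RCF₂ = 11.18 × 21.6 × (12.719)² = 11.18 × 21.6 × 161.772961 ≈ 39,066.2 × g
Increase = 39,066.2 − 18,027 = 21,039.2

≈ 21000 g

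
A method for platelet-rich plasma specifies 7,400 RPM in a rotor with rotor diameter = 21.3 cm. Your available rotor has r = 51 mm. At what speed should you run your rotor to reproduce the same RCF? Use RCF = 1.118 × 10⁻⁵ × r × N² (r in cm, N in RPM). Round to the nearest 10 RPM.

10690 RPM

Original rotor: r = 21.3 / 2 = 10.65 cm
RCF_original = 1.118 × 10⁻⁵ × 10.65 × (7400)² = 1.118 × 10⁻⁵ × 10.65 × 54,760,000 ≈ 6,520.1 × g
Your rotor: r = 51 mm = 5.1 cm
6,520.1 = 1.118 × 10⁻⁵ × 5.1 × N²
N² = 6,520.1 / (5.7018 × 10⁻⁵) = 114,351,608
N ≈ √114,351,608 ≈ 10,693.5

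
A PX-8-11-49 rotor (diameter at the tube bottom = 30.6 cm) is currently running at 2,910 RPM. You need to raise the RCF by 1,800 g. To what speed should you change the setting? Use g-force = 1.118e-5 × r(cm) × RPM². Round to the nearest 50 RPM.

r = 30.6 / 2 = 15.3 cm
Current RCF = 1.118 × 10⁻⁵ × 15.3 × (2910)² = 1.118 × 10⁻⁵ × 15.3 × 8,468,100 ≈ 1,448.5 × g
Target RCF = 1,448.5 + 1,800 = 3,248.5 × g
N² = 3,248.5 / (17.1054 × 10⁻⁵) = 18,991,079
N ≈ √18,991,079 ≈ 4,357.9

N₂ ≈ 4350 RPM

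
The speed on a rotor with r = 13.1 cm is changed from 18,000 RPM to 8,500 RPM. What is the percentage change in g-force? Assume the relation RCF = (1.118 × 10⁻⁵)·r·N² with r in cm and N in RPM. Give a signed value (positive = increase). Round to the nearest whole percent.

-78%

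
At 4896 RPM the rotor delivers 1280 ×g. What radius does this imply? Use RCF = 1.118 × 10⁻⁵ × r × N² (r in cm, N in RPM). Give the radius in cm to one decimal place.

1280 = 1.118 × 10⁻⁵ × r × (4896)²
r = 1280 / (1.118 × 10⁻⁵ × 23,970,816) = 1280 / 267.9937 ≈ 4.776 cm

≈ 4.8 cm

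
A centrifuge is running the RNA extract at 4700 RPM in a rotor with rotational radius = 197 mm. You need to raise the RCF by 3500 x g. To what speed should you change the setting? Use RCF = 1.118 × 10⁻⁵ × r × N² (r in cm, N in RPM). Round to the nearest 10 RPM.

≈ 6160 RPM

r = 197 mm = 19.7 cm
Current RCF = 1.118 × 10⁻⁵ × 19.7 × (4700)² = 1.118 × 10⁻⁵ × 19.7 × 22,090,000 ≈ 4,865.2 × g
Target RCF = 4,865.2 + 3,500 = 8,365.2 × g
N² = 8,365.2 / (22.0246 × 10⁻⁵) = 37,981,167
N ≈ √37,981,167 ≈ 6,162.9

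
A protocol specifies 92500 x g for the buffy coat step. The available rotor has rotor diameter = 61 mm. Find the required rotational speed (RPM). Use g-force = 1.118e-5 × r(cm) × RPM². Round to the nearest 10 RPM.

52080 RPM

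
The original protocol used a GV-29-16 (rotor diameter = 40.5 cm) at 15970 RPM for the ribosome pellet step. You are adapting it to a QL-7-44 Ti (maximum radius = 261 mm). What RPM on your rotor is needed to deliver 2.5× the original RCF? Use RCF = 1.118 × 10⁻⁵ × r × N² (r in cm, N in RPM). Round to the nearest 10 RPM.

Original rotor: r = 40.5 / 2 = 20.25 cm
RCF = 1.118 × 10⁻⁵ × r × N²
RCF_original = 1.118 × 10⁻⁵ × 20.25 × (15970)² = 1.118 × 10⁻⁵ × 20.25 × 255,040,900 ≈ 57,740 × g
Target RCF = 2.5 × 57,740 ≈ 144,350 × g
Your rotor: r = 261 mm = 26.1 cm
144,350 = 1.118 × 10⁻⁵ × 26.1 × N²
N² = 144,350 / (29.1798 × 10⁻⁵) = 494,691,533
N ≈ √494,691,533 ≈ 22,241.7

≈ 22240 RPM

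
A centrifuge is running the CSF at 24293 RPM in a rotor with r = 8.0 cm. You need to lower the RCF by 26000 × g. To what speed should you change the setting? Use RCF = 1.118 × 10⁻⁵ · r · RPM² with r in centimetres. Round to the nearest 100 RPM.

Current RCF = 1.118 × 10⁻⁵ × 8 × (24293)² = 1.118 × 10⁻⁵ × 8 × 590,149,849 ≈ 52,783 × g
Target RCF = 52,783 − 26,000 = 26,783 × g
N² = 26,783 / (8.944 × 10⁻⁵) = 299,452,147
N ≈ √299,452,147 ≈ 17,304.7

N₂ ≈ 17300 RPM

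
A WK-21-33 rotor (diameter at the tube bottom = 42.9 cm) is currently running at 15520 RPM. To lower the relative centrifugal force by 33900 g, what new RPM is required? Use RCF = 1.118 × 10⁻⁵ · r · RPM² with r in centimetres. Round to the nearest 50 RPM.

r = 42.9 / 2 = 21.45 cm
Current RCF = 1.118 × 10⁻⁵ × 21.45 × (15520)² = 1.118 × 10⁻⁵ × 21.45 × 240,870,400 ≈ 57,763.4 × g
Target RCF = 57,763.4 − 33,900 = 23,863.4 × g
N² = 23,863.4 / (23.9811 × 10⁻⁵) = 99,509,197
N ≈ √99,509,197 ≈ 9,975.4

≈ 10000 RPM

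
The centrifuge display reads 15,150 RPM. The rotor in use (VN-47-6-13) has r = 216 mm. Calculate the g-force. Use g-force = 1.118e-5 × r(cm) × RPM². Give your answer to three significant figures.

r = 216 mm = 21.6 cm
RCF = 1.118 × 10⁻⁵ × 21.6 × (15150)² = 1.118 × 10⁻⁵ × 21.6 × 229,522,500 ≈ 55,426.9 × g

≈ 55400 ×g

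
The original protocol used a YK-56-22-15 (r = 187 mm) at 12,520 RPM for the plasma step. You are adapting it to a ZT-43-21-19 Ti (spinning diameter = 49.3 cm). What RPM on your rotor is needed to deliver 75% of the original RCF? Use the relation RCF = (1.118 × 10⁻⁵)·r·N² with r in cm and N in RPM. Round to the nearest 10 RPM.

Original rotor: r = 187 mm = 18.7 cm
RCF_original = 1.118 × 10⁻⁵ × 18.7 × (12520)² = 1.118 × 10⁻⁵ × 18.7 × 156,750,400 ≈ 32,771.2 × g
Target RCF = 0.75 × 32,771.2 ≈ 24,578.4 × g
Your rotor: r = 49.3 / 2 = 24.65 cm
24,578.4 = 1.118 × 10⁻⁵ × 24.65 × N²
N² = 24,578.4 / (27.5587 × 10⁻⁵) = 89,185,629
N ≈ √89,185,629 ≈ 9,443.8

9440 RPM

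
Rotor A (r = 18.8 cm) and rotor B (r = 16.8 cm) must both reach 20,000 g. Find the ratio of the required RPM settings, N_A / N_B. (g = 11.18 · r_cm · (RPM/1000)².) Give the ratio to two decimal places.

0.95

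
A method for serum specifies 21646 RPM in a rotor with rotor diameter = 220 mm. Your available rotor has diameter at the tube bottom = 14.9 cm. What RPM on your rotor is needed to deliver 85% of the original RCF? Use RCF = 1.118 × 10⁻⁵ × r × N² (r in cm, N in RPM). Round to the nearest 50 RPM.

Original rotor: r = 220 mm / 2 = 110 mm = 11 cm
RCF_original = 1.118 × 10⁻⁵ × 11 × (21646)² = 1.118 × 10⁻⁵ × 11 × 468,549,316 ≈ 57,622.2 × g
Target RCF = 0.85 × 57,622.2 ≈ 48,978.9 × g
Your rotor: r = 14.9 / 2 = 7.45 cm
48,978.9 = 1.118 × 10⁻⁵ × 7.45 × N²
N² = 48,978.9 / (8.3291 × 10⁻⁵) = 588,045,527
N ≈ √588,045,527 ≈ 24,249.7

≈ 24250 RPM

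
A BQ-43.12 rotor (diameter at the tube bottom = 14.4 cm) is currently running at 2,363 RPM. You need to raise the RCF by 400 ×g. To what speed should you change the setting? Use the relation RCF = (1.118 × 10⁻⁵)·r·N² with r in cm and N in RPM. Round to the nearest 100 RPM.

N₂ ≈ 3200 RPM

r = 14.4 / 2 = 7.2 cm
Current RCF = 1.118 × 10⁻⁵ × 7.2 × (2363)² = 1.118 × 10⁻⁵ × 7.2 × 5,583,769 ≈ 449.5 × g
Target RCF = 449.5 + 400 = 849.5 × g
N² = 849.5 / (8.0496 × 10⁻⁵) = 10,553,319
N ≈ √10,553,319 ≈ 3,248.6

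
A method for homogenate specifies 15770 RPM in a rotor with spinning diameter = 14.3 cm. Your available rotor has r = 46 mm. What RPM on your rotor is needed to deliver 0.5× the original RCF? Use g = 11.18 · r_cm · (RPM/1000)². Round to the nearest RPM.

Original rotor: r = 14.3 / 2 = 7.15 cm
RCF_original = 11.18 × 7.15 × (15.77)² = 11.18 × 7.15 × 248.6929 ≈ 19,879.8 × g
Target RCF = 0.5 × 19,879.8 ≈ 9,939.9 × g
Your rotor: r = 46 mm = 4.6 cm
9,939.9 = 11.18 × 4.6 × (N/1000)²
(N/1000)² = 9,939.9 / 51.428 = 193.278
N = 1000 × √193.278 ≈ 13,902.4

13902 RPM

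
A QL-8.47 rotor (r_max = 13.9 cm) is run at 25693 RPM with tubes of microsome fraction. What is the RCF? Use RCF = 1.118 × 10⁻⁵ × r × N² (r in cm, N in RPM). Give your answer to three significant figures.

≈ 103000 g

RCF = 1.118 × 10⁻⁵ × 13.9 × (25693)² = 1.118 × 10⁻⁵ × 13.9 × 660,130,249 ≈ 102,585.6 × g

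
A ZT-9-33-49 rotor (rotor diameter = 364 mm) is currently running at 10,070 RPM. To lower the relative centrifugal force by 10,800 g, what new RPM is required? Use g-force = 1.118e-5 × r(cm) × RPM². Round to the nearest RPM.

r = 364 mm / 2 = 182 mm = 18.2 cm
Current RCF = 1.118 × 10⁻⁵ × 18.2 × (10070)² = 1.118 × 10⁻⁵ × 18.2 × 101,404,900 ≈ 20,633.5 × g
Target RCF = 20,633.5 − 10,800 = 9,833.5 × g
N² = 9,833.5 / (20.3476 × 10⁻⁵) = 48,327,567
N ≈ √48,327,567 ≈ 6,951.8

6952 RPM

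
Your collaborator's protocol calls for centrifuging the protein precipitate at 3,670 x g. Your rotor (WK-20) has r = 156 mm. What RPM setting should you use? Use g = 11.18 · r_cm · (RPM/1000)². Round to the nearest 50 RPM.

r = 156 mm = 15.6 cm
3,670 = 11.18 × 15.6 × (N/1000)²
(N/1000)² = 3,670 / 174.408 = 21.04261
N = 1000 × √21.04261 ≈ 4,587.2

4600 RPM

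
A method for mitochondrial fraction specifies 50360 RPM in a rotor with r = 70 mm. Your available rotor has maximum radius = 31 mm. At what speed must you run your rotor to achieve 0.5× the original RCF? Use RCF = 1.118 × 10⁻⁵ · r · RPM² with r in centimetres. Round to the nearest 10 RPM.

≈ 53510 RPM

Original rotor: r = 70 mm = 7.0 cm
RCF_original = 1.118 × 10⁻⁵ × 7 × (50360)² = 1.118 × 10⁻⁵ × 7 × 2,536,129,600 ≈ 198,477.5 × g
Target RCF = 0.5 × 198,477.5 ≈ 99,238.8 × g
Your rotor: r = 31 mm = 3.1 cm
99,238.8 = 1.118 × 10⁻⁵ × 3.1 × N²
N² = 99,238.8 / (3.4658 × 10⁻⁵) = 2,863,373,536
N ≈ √2,863,373,536 ≈ 53,510.5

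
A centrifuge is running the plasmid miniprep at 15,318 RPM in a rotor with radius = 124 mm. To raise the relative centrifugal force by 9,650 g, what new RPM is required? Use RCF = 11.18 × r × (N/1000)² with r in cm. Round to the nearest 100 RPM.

≈ 17400 RPM

r = 124 mm = 12.4 cm
Current RCF = 11.18 × 12.4 × (15.318)² = 11.18 × 12.4 × 234.641124 ≈ 32,528.8 × g
Target RCF = 32,528.8 + 9,650 = 42,178.8 × g
(N/1000)² = 42,178.8 / 138.632 = 304.2501
N = 1000 × √304.2501 ≈ 17,442.8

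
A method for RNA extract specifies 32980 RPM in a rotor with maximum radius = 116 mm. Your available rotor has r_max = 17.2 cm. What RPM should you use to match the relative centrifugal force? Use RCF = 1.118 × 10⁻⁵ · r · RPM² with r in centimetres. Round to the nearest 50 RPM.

27100 RPM

Original rotor: r = 116 mm = 11.6 cm
RCF = 1.118 × 10⁻⁵ × r × N²
RCF_original = 1.118 × 10⁻⁵ × 11.6 × (32980)² = 1.118 × 10⁻⁵ × 11.6 × 1,087,680,400 ≈ 141,059.1 × g
141,059.1 = 1.118 × 10⁻⁵ × 17.2 × N²
N² = 141,059.1 / (19.2296 × 10⁻⁵) = 733,551,920
N ≈ √733,551,920 ≈ 27,084.2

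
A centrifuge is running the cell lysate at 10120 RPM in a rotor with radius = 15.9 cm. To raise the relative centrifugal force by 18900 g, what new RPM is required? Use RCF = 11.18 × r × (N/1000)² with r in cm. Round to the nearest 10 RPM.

14450 RPM

Current RCF = 11.18 × 15.9 × (10.12)² = 11.18 × 15.9 × 102.4144 ≈ 18,205.4 × g
Target RCF = 18,205.4 + 18,900 = 37,105.4 × g
(N/1000)² = 37,105.4 / 177.762 = 208.7364
N = 1000 × √208.7364 ≈ 14,447.7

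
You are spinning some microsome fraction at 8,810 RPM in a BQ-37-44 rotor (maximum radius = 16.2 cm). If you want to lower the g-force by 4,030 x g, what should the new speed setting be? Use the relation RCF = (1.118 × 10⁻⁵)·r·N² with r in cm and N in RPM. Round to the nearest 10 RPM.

7440 RPM

Current RCF = 1.118 × 10⁻⁵ × 16.2 × (8810)² = 1.118 × 10⁻⁵ × 16.2 × 77,616,100 ≈ 14,057.5 × g
Target RCF = 14,057.5 − 4,030 = 10,027.5 × g
N² = 10,027.5 / (18.1116 × 10⁻⁵) = 55,365,070
N ≈ √55,365,070 ≈ 7,440.8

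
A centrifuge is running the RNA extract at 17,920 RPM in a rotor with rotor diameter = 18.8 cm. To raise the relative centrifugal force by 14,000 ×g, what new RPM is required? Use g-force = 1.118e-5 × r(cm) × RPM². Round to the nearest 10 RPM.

21320 RPM

r = 18.8 / 2 = 9.4 cm
Current RCF = 1.118 × 10⁻⁵ × 9.4 × (17920)² = 1.118 × 10⁻⁵ × 9.4 × 321,126,400 ≈ 33,747.8 × g
Target RCF = 33,747.8 + 14,000 = 47,747.8 × g
N² = 47,747.8 / (10.5092 × 10⁻⁵) = 454,342,861
N ≈ √454,342,861 ≈ 21,315.3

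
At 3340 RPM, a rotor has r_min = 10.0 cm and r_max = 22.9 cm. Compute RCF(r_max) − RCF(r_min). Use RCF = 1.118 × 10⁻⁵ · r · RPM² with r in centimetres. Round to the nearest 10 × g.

ΔRCF = 1.118 × 10⁻⁵ × (r_max − r_min) × N² = 1.118 × 10⁻⁵ × 12.9 × 11,155,600 ≈ 1,608.9

≈ 1610 × g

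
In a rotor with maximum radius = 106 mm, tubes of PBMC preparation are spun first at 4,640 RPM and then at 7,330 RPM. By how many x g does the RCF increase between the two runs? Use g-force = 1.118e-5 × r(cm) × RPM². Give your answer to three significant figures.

≈ 3820 x g

r = 106 mm = 10.6 cm
RCF₁ = 1.118 × 10⁻⁵ × 10.6 × (4640)² = 1.118 × 10⁻⁵ × 10.6 × 21,529,600 ≈ 2,551.4 × g
RCF₂ = 1.118 × 10⁻⁵ × 10.6 × (7330)² = 1.118 × 10⁻⁵ × 10.6 × 53,728,900 ≈ 6,367.3 × g
Increase = 6,367.3 − 2,551.4 = 3,815.9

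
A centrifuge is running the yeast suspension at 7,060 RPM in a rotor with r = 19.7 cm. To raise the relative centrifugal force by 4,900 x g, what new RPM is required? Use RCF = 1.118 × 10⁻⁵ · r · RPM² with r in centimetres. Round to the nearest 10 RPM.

≈ 8490 RPM

Current RCF = 1.118 × 10⁻⁵ × 19.7 × (7060)² = 1.118 × 10⁻⁵ × 19.7 × 49,843,600 ≈ 10,977.9 × g
Target RCF = 10,977.9 + 4,900 = 15,877.9 × g
N² = 15,877.9 / (22.0246 × 10⁻⁵) = 72,091,661
N ≈ √72,091,661 ≈ 8,490.7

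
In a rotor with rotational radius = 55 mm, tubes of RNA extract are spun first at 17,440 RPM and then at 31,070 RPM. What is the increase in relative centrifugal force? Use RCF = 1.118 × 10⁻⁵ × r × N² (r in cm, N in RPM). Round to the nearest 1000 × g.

r = 55 mm = 5.5 cm
RCF₁ = 1.118 × 10⁻⁵ × 5.5 × (17440)² = 1.118 × 10⁻⁵ × 5.5 × 304,153,600 ≈ 18,702.4 × g
RCF₂ = 1.118 × 10⁻⁵ × 5.5 × (31070)² = 1.118 × 10⁻⁵ × 5.5 × 965,344,900 ≈ 59,359.1 × g
Increase = 59,359.1 − 18,702.4 = 40,656.7

41000 ×g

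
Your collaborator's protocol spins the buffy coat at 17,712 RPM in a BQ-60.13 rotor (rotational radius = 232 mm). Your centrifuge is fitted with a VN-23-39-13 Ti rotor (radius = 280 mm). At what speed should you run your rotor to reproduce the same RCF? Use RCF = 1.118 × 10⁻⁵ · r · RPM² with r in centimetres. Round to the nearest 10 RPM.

Original rotor: r = 232 mm = 23.2 cm
RCF = 1.118 × 10⁻⁵ × r × N²
RCF_original = 1.118 × 10⁻⁵ × 23.2 × (17712)² = 1.118 × 10⁻⁵ × 23.2 × 313,714,944 ≈ 81,370.1 × g
Your rotor: r = 280 mm = 28.0 cm
81,370.1 = 1.118 × 10⁻⁵ × 28 × N²
N² = 81,370.1 / (31.304 × 10⁻⁵) = 259,935,152
N ≈ √259,935,152 ≈ 16,122.5

≈ 16120 RPM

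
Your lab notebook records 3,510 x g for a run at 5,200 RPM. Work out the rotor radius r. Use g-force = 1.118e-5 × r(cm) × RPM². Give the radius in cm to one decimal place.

≈ 11.6 cm

RCF = 1.118 × 10⁻⁵ × r × N²
3510 = 1.118 × 10⁻⁵ × r × (5200)²
r = 3510 / (1.118 × 10⁻⁵ × 27,040,000) = 3510 / 302.3072 ≈ 11.611 cm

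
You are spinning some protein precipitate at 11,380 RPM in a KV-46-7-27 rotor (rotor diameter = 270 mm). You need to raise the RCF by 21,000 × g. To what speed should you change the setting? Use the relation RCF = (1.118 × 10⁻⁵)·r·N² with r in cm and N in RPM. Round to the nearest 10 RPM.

r = 270 mm / 2 = 135 mm = 13.5 cm
Current RCF = 1.118 × 10⁻⁵ × 13.5 × (11380)² = 1.118 × 10⁻⁵ × 13.5 × 129,504,400 ≈ 19,546.1 × g
Target RCF = 19,546.1 + 21,000 = 40,546.1 × g
N² = 40,546.1 / (15.093 × 10⁻⁵) = 268,641,754
N ≈ √268,641,754 ≈ 16,390.3

16390 RPM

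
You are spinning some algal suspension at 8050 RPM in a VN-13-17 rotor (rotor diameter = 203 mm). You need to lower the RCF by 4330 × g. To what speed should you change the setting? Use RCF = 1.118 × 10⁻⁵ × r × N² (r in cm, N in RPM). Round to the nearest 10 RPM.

r = 203 mm / 2 = 101.5 mm = 10.15 cm
Current RCF = 1.118 × 10⁻⁵ × 10.15 × (8050)² = 1.118 × 10⁻⁵ × 10.15 × 64,802,500 ≈ 7,353.6 × g
Target RCF = 7,353.6 − 4,330 = 3,023.6 × g
N² = 3,023.6 / (11.3477 × 10⁻⁵) = 26,645,047
N ≈ √26,645,047 ≈ 5,161.9

N₂ ≈ 5160 RPM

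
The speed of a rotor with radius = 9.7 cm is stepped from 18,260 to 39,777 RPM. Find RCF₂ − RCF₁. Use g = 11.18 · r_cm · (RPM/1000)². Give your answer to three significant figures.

≈ 135000 x g

RCF₁ = 11.18 × 9.7 × (18.26)² = 11.18 × 9.7 × 333.4276 ≈ 36,158.9 × g
RCF₂ = 11.18 × 9.7 × (39.777)² = 11.18 × 9.7 × 1,582.209729 ≈ 171,584.3 × g
Increase = 171,584.3 − 36,158.9 = 135,425.4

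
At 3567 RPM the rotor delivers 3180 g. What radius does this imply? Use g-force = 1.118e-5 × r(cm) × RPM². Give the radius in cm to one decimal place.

22.4 cm

RCF = 1.118 × 10⁻⁵ × r × N²
3180 = 1.118 × 10⁻⁵ × r × (3567)²
r = 3180 / (1.118 × 10⁻⁵ × 12,723,489) = 3180 / 142.2486 ≈ 22.355 cm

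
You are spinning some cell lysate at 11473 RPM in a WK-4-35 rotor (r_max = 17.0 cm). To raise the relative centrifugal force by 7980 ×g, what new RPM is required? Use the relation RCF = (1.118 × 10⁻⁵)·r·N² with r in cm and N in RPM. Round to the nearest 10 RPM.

≈ 13180 RPM

Current RCF = 1.118 × 10⁻⁵ × 17 × (11473)² = 1.118 × 10⁻⁵ × 17 × 131,629,729 ≈ 25,017.5 × g
Target RCF = 25,017.5 + 7,980 = 32,997.5 × g
N² = 32,997.5 / (19.006 × 10⁻⁵) = 173,616,226
N ≈ √173,616,226 ≈ 13,176.4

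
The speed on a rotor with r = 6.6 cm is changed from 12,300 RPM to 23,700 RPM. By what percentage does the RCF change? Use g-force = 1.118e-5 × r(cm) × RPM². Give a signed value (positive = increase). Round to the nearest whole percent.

+271%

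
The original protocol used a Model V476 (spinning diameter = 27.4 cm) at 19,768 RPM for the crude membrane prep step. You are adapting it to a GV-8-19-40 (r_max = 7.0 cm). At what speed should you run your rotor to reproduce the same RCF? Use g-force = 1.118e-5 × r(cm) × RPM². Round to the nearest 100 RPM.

Original rotor: r = 27.4 / 2 = 13.7 cm
RCF_original = 1.118 × 10⁻⁵ × 13.7 × (19768)² = 1.118 × 10⁻⁵ × 13.7 × 390,773,824 ≈ 59,853.3 × g
59,853.3 = 1.118 × 10⁻⁵ × 7 × N²
N² = 59,853.3 / (7.826 × 10⁻⁵) = 764,800,664
N ≈ √764,800,664 ≈ 27,655.0

27700 RPM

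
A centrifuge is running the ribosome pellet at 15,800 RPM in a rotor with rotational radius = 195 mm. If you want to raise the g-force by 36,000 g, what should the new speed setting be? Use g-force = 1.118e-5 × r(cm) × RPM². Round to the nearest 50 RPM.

r = 195 mm = 19.5 cm
Current RCF = 1.118 × 10⁻⁵ × 19.5 × (15800)² = 1.118 × 10⁻⁵ × 19.5 × 249,640,000 ≈ 54,424 × g
Target RCF = 54,424 + 36,000 = 90,424 × g
N² = 90,424 / (21.801 × 10⁻⁵) = 414,769,965
N ≈ √414,769,965 ≈ 20,365.9

N₂ ≈ 20350 RPM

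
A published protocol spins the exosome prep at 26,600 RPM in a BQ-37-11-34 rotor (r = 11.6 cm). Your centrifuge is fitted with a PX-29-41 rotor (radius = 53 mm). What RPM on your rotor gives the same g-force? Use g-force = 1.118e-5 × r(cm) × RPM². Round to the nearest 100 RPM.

≈ 39400 RPM

RCF_original = 1.118 × 10⁻⁵ × 11.6 × (26600)² = 1.118 × 10⁻⁵ × 11.6 × 707,560,000 ≈ 91,762 × g
Your rotor: r = 53 mm = 5.3 cm
91,762 = 1.118 × 10⁻⁵ × 5.3 × N²
N² = 91,762 / (5.9254 × 10⁻⁵) = 1,548,621,190
N ≈ √1,548,621,190 ≈ 39,352.5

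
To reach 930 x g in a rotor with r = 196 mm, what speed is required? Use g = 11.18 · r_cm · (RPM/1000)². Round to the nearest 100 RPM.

≈ 2100 RPM

r = 196 mm = 19.6 cm
930 = 11.18 × 19.6 × (N/1000)²
(N/1000)² = 930 / 219.128 = 4.244095
N = 1000 × √4.244095 ≈ 2,060.1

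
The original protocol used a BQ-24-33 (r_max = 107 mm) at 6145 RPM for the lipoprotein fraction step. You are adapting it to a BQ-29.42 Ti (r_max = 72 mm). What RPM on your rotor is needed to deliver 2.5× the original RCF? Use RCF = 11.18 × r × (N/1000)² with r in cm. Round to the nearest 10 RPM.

Original rotor: r = 107 mm = 10.7 cm
RCF_original = 11.18 × 10.7 × (6.145)² = 11.18 × 10.7 × 37.761025 ≈ 4,517.2 × g
Target RCF = 2.5 × 4,517.2 ≈ 11,293 × g
Your rotor: r = 72 mm = 7.2 cm
11,293 = 11.18 × 7.2 × (N/1000)²
(N/1000)² = 11,293 / 80.496 = 140.2927
N = 1000 × √140.2927 ≈ 11,844.5

≈ 11840 RPM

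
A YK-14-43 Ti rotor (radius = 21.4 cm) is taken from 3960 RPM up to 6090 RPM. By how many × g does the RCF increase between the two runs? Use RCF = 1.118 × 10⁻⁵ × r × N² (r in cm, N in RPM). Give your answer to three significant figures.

5120 × g

RCF₁ = 1.118 × 10⁻⁵ × 21.4 × (3960)² = 1.118 × 10⁻⁵ × 21.4 × 15,681,600 ≈ 3,751.9 × g
RCF₂ = 1.118 × 10⁻⁵ × 21.4 × (6090)² = 1.118 × 10⁻⁵ × 21.4 × 37,088,100 ≈ 8,873.4 × g
Increase = 8,873.4 − 3,751.9 = 5,121.5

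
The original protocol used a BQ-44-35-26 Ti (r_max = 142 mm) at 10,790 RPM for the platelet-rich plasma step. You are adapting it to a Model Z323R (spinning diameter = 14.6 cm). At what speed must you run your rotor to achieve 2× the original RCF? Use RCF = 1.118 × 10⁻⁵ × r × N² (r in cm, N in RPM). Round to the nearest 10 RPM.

21280 RPM

Original rotor: r = 142 mm = 14.2 cm
RCF = 1.118 × 10⁻⁵ × r × N²
RCF_original = 1.118 × 10⁻⁵ × 14.2 × (10790)² = 1.118 × 10⁻⁵ × 14.2 × 116,424,100 ≈ 18,483 × g
Target RCF = 2 × 18,483 ≈ 36,966 × g
Your rotor: r = 14.6 / 2 = 7.3 cm
36,966 = 1.118 × 10⁻⁵ × 7.3 × N²
N² = 36,966 / (8.1614 × 10⁻⁵) = 452,936,996
N ≈ √452,936,996 ≈ 21,282.3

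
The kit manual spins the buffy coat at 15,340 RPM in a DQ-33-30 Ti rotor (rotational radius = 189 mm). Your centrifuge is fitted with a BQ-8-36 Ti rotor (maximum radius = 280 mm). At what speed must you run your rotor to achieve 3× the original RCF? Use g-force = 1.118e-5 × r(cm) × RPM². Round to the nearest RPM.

Original rotor: r = 189 mm = 18.9 cm
RCF = 1.118 × 10⁻⁵ × r × N²
RCF_original = 1.118 × 10⁻⁵ × 18.9 × (15340)² = 1.118 × 10⁻⁵ × 18.9 × 235,315,600 ≈ 49,722.7 × g
Target RCF = 3 × 49,722.7 ≈ 149,168.1 × g
Your rotor: r = 280 mm = 28.0 cm
149,168.1 = 1.118 × 10⁻⁵ × 28 × N²
N² = 149,168.1 / (31.304 × 10⁻⁵) = 476,514,503
N ≈ √476,514,503 ≈ 21,829.2

21829 RPM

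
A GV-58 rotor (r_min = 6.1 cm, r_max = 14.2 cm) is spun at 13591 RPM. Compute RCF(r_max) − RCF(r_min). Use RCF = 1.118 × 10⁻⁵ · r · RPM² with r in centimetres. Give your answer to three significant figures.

ΔRCF ≈ 16700 ×g

ΔRCF = 1.118 × 10⁻⁵ × (r_max − r_min) × N² = 1.118 × 10⁻⁵ × 8.1 × 184,715,281 ≈ 16,727.4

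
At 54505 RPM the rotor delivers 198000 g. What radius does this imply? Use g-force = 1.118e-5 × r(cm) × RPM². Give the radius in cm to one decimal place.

198000 = 1.118 × 10⁻⁵ × r × (54505)²
r = 198000 / (1.118 × 10⁻⁵ × 2,970,795,025) = 198000 / 33213.49 ≈ 5.961 cm

r ≈ 6.0 cm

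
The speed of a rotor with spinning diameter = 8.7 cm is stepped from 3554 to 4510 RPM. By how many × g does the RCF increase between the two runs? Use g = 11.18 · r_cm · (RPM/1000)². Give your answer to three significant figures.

375 × g

r = 8.7 / 2 = 4.35 cm
RCF₁ = 11.18 × 4.35 × (3.554)² = 11.18 × 4.35 × 12.630916 ≈ 614.3 × g
RCF₂ = 11.18 × 4.35 × (4.51)² = 11.18 × 4.35 × 20.3401 ≈ 989.2 × g
Increase = 989.2 − 614.3 = 374.9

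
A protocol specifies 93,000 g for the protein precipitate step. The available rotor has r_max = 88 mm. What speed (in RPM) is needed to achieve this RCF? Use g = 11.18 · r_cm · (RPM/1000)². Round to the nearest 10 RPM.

r = 88 mm = 8.8 cm
93,000 = 11.18 × 8.8 × (N/1000)²
(N/1000)² = 93,000 / 98.384 = 945.2757
N = 1000 × √945.2757 ≈ 30,745.3

≈ 30750 RPM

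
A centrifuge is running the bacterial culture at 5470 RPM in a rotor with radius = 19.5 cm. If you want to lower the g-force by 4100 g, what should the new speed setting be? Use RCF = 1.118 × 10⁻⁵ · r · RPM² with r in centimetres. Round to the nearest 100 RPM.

Current RCF = 1.118 × 10⁻⁵ × 19.5 × (5470)² = 1.118 × 10⁻⁵ × 19.5 × 29,920,900 ≈ 6,523.1 × g
Target RCF = 6,523.1 − 4,100 = 2,423.1 × g
N² = 2,423.1 / (21.801 × 10⁻⁵) = 11,114,628
N ≈ √11,114,628 ≈ 3,333.9

3300 RPM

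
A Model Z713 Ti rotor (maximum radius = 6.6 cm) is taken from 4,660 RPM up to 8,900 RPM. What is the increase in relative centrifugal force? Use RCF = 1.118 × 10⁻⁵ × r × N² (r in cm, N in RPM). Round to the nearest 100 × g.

≈ 4200 x g

RCF₁ = 1.118 × 10⁻⁵ × 6.6 × (4660)² = 1.118 × 10⁻⁵ × 6.6 × 21,715,600 ≈ 1,602.4 × g
RCF₂ = 1.118 × 10⁻⁵ × 6.6 × (8900)² = 1.118 × 10⁻⁵ × 6.6 × 79,210,000 ≈ 5,844.7 × g
Increase = 5,844.7 − 1,602.4 = 4,242.3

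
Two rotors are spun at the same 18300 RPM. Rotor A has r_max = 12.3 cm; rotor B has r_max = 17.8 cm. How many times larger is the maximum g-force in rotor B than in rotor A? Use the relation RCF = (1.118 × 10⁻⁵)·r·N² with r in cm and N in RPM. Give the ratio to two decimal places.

1.45

At fixed N, RCF ∝ r, so RCF_B/RCF_A = r_B/r_A = 17.8 / 12.3 = 1.4472.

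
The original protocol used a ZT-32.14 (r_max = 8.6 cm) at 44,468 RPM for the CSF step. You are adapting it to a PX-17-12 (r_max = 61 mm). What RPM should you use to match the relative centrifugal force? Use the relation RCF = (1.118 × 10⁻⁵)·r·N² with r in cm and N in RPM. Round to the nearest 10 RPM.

RCF_original = 1.118 × 10⁻⁵ × 8.6 × (44468)² = 1.118 × 10⁻⁵ × 8.6 × 1,977,403,024 ≈ 190,123.3 × g
Your rotor: r = 61 mm = 6.1 cm
190,123.3 = 1.118 × 10⁻⁵ × 6.1 × N²
N² = 190,123.3 / (6.8198 × 10⁻⁵) = 2,787,813,426
N ≈ √2,787,813,426 ≈ 52,799.7

52800 RPM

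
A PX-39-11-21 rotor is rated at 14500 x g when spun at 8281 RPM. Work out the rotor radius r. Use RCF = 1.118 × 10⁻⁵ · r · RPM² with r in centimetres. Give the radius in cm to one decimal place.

RCF = 1.118 × 10⁻⁵ × r × N²
14500 = 1.118 × 10⁻⁵ × r × (8281)²
r = 14500 / (1.118 × 10⁻⁵ × 68,574,961) = 14500 / 766.6681 ≈ 18.913 cm

≈ 18.9 cm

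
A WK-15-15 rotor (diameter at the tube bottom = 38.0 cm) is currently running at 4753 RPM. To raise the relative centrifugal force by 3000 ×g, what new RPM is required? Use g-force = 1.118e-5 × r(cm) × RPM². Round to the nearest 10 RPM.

r = 38.0 / 2 = 19 cm
Current RCF = 1.118 × 10⁻⁵ × 19 × (4753)² = 1.118 × 10⁻⁵ × 19 × 22,591,009 ≈ 4,798.8 × g
Target RCF = 4,798.8 + 3,000 = 7,798.8 × g
N² = 7,798.8 / (21.242 × 10⁻⁵) = 36,714,057
N ≈ √36,714,057 ≈ 6,059.2

N₂ ≈ 6060 RPM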